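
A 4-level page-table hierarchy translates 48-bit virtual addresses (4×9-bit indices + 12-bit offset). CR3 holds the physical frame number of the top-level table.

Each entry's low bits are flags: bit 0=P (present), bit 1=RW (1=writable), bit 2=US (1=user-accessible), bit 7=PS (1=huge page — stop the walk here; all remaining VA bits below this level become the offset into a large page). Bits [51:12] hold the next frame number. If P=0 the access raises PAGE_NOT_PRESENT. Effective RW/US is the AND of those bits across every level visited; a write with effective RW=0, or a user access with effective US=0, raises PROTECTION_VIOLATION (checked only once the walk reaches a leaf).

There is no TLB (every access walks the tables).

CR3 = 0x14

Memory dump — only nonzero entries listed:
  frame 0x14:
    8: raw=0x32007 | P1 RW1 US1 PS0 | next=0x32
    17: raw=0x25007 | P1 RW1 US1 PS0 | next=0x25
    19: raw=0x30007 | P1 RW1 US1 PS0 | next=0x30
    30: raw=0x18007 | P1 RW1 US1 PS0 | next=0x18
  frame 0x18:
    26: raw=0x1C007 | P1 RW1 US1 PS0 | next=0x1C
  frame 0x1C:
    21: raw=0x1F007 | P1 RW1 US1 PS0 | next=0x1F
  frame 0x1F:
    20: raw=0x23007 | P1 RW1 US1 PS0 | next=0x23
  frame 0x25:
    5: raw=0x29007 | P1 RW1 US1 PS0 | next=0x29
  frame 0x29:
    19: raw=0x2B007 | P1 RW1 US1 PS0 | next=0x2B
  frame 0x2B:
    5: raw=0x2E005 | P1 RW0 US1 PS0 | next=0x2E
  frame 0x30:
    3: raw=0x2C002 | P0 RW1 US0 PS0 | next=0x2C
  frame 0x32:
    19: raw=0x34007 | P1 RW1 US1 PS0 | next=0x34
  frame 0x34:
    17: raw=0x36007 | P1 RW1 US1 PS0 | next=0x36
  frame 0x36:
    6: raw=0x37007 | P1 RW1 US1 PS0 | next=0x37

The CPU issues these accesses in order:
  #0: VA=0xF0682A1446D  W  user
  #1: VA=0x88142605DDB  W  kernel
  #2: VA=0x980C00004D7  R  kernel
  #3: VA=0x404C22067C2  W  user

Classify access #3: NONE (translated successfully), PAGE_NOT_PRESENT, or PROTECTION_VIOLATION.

Trace:
#0 VA=0xF0682A1446D (w,user):
  [0] read 0x14 idx=30: raw=0x18007 flags P=1 W=1 U=1 S=0
  [1] read 0x18 idx=26: raw=0x1C007 flags P=1 W=1 U=1 S=0
  [2] read 0x1C idx=21: raw=0x1F007 flags P=1 W=1 U=1 S=0
  [3] read 0x1F idx=20: raw=0x23007 flags P=1 W=1 U=1 S=0
  → PA=0x2346D  (4 entries read)
#1 VA=0x88142605DDB (w,kernel):
  [0] read 0x14 idx=17: raw=0x25007 flags P=1 W=1 U=1 S=0
  [1] read 0x25 idx=5: raw=0x29007 flags P=1 W=1 U=1 S=0
  [2] read 0x29 idx=19: raw=0x2B007 flags P=1 W=1 U=1 S=0
  [3] read 0x2B idx=5: raw=0x2E005 flags P=1 W=0 U=1 S=0
  → PROTECTION_VIOLATION  (4 entries read)
#2 VA=0x980C00004D7 (r,kernel):
  [0] read 0x14 idx=19: raw=0x30007 flags P=1 W=1 U=1 S=0
  [1] read 0x30 idx=3: raw=0x2C002 flags P=0 W=1 U=0 S=0
  → PAGE_NOT_PRESENT  (2 entries read)
#3 VA=0x404C22067C2 (w,user):
  [0] read 0x14 idx=8: raw=0x32007 flags P=1 W=1 U=1 S=0
  [1] read 0x32 idx=19: raw=0x34007 flags P=1 W=1 U=1 S=0
  [2] read 0x34 idx=17: raw=0x36007 flags P=1 W=1 U=1 S=0
  [3] read 0x36 idx=6: raw=0x37007 flags P=1 W=1 U=1 S=0
  → PA=0x377C2  (4 entries read)

Access #3 fault: NONE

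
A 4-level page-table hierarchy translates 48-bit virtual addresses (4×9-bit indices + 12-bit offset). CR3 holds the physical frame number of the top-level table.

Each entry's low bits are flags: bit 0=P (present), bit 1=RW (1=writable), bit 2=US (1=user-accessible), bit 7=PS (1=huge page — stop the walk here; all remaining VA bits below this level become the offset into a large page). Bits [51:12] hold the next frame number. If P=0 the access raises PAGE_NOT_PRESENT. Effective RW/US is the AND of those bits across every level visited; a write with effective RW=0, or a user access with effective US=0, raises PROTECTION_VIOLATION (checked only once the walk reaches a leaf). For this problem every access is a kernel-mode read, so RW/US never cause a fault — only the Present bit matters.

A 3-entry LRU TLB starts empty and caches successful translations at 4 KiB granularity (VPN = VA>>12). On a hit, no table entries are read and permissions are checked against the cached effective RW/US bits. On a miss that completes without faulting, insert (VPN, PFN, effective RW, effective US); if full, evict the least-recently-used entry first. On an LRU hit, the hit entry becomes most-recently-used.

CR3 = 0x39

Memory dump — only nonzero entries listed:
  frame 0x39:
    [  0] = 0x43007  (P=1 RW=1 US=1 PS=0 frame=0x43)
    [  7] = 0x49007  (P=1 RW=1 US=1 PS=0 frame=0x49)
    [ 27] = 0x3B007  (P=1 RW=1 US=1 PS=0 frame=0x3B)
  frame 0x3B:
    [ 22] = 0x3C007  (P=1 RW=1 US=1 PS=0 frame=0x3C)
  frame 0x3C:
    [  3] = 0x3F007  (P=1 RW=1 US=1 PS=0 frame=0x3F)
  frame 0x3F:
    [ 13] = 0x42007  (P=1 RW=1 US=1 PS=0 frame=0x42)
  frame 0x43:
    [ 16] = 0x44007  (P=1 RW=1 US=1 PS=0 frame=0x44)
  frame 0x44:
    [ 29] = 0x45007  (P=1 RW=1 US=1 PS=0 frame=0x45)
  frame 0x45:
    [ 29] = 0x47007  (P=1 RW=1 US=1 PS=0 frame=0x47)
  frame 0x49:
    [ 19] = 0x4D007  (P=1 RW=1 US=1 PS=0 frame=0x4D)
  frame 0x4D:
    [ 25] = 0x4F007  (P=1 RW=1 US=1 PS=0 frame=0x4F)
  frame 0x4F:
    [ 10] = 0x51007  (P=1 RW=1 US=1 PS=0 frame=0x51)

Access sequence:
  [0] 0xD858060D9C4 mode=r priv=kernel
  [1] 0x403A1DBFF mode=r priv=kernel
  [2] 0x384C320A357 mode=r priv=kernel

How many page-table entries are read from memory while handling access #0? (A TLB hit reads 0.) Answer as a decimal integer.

Walk each access:
#0 VA=0xD858060D9C4 (r,kernel):
  L0 @0x39[27] → 0x3B007  P=1,RW=1,US=1,PS=0
  L1 @0x3B[22] → 0x3C007  P=1,RW=1,US=1,PS=0
  L2 @0x3C[3] → 0x3F007  P=1,RW=1,US=1,PS=0
  L3 @0x3F[13] → 0x42007  P=1,RW=1,US=1,PS=0
  ✓ 0x429C4  — 4 lookups
#1 VA=0x403A1DBFF (r,kernel):
  L0 @0x39[0] → 0x43007  P=1,RW=1,US=1,PS=0
  L1 @0x43[16] → 0x44007  P=1,RW=1,US=1,PS=0
  L2 @0x44[29] → 0x45007  P=1,RW=1,US=1,PS=0
  L3 @0x45[29] → 0x47007  P=1,RW=1,US=1,PS=0
  ✓ 0x47BFF  — 4 lookups
#2 VA=0x384C320A357 (r,kernel):
  L0 @0x39[7] → 0x49007  P=1,RW=1,US=1,PS=0
  L1 @0x49[19] → 0x4D007  P=1,RW=1,US=1,PS=0
  L2 @0x4D[25] → 0x4F007  P=1,RW=1,US=1,PS=0
  L3 @0x4F[10] → 0x51007  P=1,RW=1,US=1,PS=0
  ✓ 0x51357  — 4 lookups

Entries read for #0: 4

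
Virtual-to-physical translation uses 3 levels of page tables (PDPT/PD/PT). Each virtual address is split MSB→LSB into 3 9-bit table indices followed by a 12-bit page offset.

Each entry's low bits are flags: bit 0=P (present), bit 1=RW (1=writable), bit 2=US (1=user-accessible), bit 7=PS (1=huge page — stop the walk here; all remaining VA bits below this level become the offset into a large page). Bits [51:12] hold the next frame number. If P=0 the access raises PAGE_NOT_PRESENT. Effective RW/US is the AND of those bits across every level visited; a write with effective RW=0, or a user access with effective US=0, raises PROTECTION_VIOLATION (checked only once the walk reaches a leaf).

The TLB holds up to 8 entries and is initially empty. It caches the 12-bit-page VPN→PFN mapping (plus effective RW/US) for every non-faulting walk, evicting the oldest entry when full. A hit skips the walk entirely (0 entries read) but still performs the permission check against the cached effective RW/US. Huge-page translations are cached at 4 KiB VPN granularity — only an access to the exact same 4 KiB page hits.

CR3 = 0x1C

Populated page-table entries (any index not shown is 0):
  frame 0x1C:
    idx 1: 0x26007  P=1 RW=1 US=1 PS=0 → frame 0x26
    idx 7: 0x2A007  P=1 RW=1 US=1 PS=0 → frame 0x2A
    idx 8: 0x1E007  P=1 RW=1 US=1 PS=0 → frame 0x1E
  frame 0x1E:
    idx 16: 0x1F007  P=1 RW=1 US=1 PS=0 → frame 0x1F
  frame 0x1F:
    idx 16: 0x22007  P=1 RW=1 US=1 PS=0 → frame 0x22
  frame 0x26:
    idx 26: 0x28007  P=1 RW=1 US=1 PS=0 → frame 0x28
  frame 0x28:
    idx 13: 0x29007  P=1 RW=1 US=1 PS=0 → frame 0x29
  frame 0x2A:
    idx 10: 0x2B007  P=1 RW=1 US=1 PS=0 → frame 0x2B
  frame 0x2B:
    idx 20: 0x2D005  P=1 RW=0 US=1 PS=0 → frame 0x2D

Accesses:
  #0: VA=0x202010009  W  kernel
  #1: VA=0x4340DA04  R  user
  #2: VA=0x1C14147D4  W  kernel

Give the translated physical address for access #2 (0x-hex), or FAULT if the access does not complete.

Walk each access:
#0 VA=0x202010009 (w,kernel):
  L0 @0x1C[8] → 0x1E007  P=1,RW=1,US=1,PS=0
  L1 @0x1E[16] → 0x1F007  P=1,RW=1,US=1,PS=0
  L2 @0x1F[16] → 0x22007  P=1,RW=1,US=1,PS=0
  → PA=0x22009  (3 entries read)
#1 VA=0x4340DA04 (r,user):
  L0 @0x1C[1] → 0x26007  P=1,RW=1,US=1,PS=0
  L1 @0x26[26] → 0x28007  P=1,RW=1,US=1,PS=0
  L2 @0x28[13] → 0x29007  P=1,RW=1,US=1,PS=0
  → PA=0x29A04  (3 entries read)
#2 VA=0x1C14147D4 (w,kernel):
  L0 @0x1C[7] → 0x2A007  P=1,RW=1,US=1,PS=0
  L1 @0x2A[10] → 0x2B007  P=1,RW=1,US=1,PS=0
  L2 @0x2B[20] → 0x2D005  P=1,RW=0,US=1,PS=0
  ✗ PROTECTION_VIOLATION  [3 reads]

Access #2 PA: FAULT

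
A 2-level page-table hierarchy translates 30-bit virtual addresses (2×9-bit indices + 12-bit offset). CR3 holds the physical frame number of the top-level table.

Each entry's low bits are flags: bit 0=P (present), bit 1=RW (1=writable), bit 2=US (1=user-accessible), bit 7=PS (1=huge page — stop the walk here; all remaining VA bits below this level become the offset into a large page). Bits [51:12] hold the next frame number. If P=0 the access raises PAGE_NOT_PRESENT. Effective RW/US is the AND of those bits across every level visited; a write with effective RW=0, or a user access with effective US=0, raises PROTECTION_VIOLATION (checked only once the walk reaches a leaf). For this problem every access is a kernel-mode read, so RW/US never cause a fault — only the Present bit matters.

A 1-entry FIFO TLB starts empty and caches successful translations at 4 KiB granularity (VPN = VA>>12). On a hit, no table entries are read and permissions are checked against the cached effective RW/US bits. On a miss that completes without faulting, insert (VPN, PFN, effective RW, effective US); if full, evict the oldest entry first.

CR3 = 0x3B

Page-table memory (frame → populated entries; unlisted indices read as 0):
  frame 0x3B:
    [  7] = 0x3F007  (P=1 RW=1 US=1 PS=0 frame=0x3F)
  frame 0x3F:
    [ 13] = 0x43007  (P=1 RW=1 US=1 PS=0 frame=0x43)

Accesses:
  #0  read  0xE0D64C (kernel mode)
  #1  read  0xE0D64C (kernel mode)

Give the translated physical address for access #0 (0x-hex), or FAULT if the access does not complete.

Trace:
#0 VA=0xE0D64C (r,kernel):
  L0: frame=0x3B idx=7 entry=0x3F007 [P=1 RW=1 US=1 PS=0]
  L1: frame=0x3F idx=13 entry=0x43007 [P=1 RW=1 US=1 PS=0]
  → PA=0x4364C  (2 entries read)
#1 VA=0xE0D64C (r,kernel):
  TLB hit vpn=0xE0D → PA=0x4364C

Access #0 PA: 0x4364C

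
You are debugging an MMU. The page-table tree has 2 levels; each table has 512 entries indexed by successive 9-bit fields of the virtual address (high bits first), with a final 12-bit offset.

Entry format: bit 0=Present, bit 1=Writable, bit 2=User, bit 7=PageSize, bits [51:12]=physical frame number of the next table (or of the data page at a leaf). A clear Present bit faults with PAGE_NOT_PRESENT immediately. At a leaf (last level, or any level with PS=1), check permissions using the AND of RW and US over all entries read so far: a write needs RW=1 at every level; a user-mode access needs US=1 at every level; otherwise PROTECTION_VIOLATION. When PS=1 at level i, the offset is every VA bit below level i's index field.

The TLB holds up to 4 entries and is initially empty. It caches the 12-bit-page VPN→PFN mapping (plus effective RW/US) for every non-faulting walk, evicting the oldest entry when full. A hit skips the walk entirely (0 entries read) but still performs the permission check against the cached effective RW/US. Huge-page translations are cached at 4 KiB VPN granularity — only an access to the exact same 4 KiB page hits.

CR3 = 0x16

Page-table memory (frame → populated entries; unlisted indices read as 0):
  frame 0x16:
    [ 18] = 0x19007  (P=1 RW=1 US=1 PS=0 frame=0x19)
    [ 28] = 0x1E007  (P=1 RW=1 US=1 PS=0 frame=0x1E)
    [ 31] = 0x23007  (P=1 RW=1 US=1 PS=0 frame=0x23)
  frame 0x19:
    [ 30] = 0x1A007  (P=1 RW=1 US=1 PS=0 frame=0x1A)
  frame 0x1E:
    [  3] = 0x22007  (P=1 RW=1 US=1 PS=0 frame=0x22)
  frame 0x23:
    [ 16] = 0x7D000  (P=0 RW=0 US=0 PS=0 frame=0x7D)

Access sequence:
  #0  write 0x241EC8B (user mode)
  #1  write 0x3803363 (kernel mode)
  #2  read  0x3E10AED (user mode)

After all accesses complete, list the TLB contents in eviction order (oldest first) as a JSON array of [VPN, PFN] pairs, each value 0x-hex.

Walk each access:
#0 VA=0x241EC8B (w,user):
  L0 @0x16[18] → 0x19007  P=1,RW=1,US=1,PS=0
  L1 @0x19[30] → 0x1A007  P=1,RW=1,US=1,PS=0
  ✓ 0x1AC8B  — 2 lookups
#1 VA=0x3803363 (w,kernel):
  L0 @0x16[28] → 0x1E007  P=1,RW=1,US=1,PS=0
  L1 @0x1E[3] → 0x22007  P=1,RW=1,US=1,PS=0
  ✓ 0x22363  — 2 lookups
#2 VA=0x3E10AED (r,user):
  L0 @0x16[31] → 0x23007  P=1,RW=1,US=1,PS=0
  L1 @0x23[16] → 0x7D000  P=0,RW=0,US=0,PS=0
  ✗ PAGE_NOT_PRESENT  [2 reads]

TLB: [["0x241E", "0x1A"], ["0x3803", "0x22"]]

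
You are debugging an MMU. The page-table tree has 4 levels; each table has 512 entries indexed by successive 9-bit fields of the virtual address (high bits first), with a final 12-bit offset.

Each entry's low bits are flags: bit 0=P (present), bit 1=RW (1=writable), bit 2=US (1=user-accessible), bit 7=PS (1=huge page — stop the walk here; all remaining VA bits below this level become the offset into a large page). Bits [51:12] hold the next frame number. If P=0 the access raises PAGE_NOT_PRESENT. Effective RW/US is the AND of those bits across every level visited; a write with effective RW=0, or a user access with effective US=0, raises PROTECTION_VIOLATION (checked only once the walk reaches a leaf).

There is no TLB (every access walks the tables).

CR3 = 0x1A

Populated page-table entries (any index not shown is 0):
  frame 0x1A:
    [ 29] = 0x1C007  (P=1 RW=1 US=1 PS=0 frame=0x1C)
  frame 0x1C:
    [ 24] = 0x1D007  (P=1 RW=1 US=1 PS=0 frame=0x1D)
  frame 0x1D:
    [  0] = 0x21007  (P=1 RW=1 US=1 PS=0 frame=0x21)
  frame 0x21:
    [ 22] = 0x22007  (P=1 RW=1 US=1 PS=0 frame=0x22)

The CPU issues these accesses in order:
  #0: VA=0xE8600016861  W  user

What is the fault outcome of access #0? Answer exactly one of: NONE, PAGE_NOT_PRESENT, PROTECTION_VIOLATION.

Walk each access:
#0 VA=0xE8600016861 (w,user):
  L0 @0x1A[29] → 0x1C007  P=1,RW=1,US=1,PS=0
  L1 @0x1C[24] → 0x1D007  P=1,RW=1,US=1,PS=0
  L2 @0x1D[0] → 0x21007  P=1,RW=1,US=1,PS=0
  L3 @0x21[22] → 0x22007  P=1,RW=1,US=1,PS=0
  ⇒ phys 0x22861  [4 reads]

Access #0 fault: NONE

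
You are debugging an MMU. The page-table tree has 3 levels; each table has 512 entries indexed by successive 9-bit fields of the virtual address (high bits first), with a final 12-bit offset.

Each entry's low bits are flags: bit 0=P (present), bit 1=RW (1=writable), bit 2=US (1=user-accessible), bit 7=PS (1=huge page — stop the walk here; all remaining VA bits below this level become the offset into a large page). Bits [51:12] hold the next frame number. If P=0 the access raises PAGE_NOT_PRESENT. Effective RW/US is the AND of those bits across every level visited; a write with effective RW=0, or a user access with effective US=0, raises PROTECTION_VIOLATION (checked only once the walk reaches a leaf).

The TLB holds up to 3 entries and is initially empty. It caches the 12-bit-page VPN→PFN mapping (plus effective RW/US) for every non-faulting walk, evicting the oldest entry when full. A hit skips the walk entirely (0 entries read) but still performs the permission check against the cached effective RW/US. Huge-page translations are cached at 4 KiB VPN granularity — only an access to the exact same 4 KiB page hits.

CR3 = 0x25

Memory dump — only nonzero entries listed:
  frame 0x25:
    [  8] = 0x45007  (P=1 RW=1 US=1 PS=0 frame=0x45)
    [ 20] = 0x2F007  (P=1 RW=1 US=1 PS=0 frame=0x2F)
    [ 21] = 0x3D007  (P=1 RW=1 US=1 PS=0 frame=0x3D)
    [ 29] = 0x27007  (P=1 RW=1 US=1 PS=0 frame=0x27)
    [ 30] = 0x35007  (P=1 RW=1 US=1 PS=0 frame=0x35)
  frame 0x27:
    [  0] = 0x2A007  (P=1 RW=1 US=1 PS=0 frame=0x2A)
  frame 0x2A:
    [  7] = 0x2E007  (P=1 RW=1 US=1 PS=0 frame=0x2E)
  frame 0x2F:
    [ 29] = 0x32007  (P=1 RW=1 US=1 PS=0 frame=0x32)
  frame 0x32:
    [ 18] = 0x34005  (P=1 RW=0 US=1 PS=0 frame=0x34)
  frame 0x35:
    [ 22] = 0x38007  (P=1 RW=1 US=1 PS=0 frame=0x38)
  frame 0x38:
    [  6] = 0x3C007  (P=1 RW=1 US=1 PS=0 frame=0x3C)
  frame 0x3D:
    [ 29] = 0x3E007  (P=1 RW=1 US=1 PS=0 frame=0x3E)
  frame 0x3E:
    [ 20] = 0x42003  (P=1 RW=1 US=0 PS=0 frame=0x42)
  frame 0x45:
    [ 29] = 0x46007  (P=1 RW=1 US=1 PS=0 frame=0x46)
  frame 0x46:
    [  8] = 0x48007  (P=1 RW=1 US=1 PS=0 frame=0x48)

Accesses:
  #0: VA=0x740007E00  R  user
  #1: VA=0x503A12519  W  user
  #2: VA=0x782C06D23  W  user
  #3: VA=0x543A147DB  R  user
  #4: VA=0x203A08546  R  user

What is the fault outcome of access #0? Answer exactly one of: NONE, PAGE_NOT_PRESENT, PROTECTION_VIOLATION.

Trace:
#0 VA=0x740007E00 (r,user):
  L0 @0x25[29] → 0x27007  P=1,RW=1,US=1,PS=0
  L1 @0x27[0] → 0x2A007  P=1,RW=1,US=1,PS=0
  L2 @0x2A[7] → 0x2E007  P=1,RW=1,US=1,PS=0
  ⇒ phys 0x2EE00  [3 reads]
#1 VA=0x503A12519 (w,user):
  L0 @0x25[20] → 0x2F007  P=1,RW=1,US=1,PS=0
  L1 @0x2F[29] → 0x32007  P=1,RW=1,US=1,PS=0
  L2 @0x32[18] → 0x34005  P=1,RW=0,US=1,PS=0
  ⇒ fault: PROTECTION_VIOLATION  — 3 lookups
#2 VA=0x782C06D23 (w,user):
  L0 @0x25[30] → 0x35007  P=1,RW=1,US=1,PS=0
  L1 @0x35[22] → 0x38007  P=1,RW=1,US=1,PS=0
  L2 @0x38[6] → 0x3C007  P=1,RW=1,US=1,PS=0
  ⇒ phys 0x3CD23  [3 reads]
#3 VA=0x543A147DB (r,user):
  L0 @0x25[21] → 0x3D007  P=1,RW=1,US=1,PS=0
  L1 @0x3D[29] → 0x3E007  P=1,RW=1,US=1,PS=0
  L2 @0x3E[20] → 0x42003  P=1,RW=1,US=0,PS=0
  ⇒ fault: PROTECTION_VIOLATION  — 3 lookups
#4 VA=0x203A08546 (r,user):
  L0 @0x25[8] → 0x45007  P=1,RW=1,US=1,PS=0
  L1 @0x45[29] → 0x46007  P=1,RW=1,US=1,PS=0
  L2 @0x46[8] → 0x48007  P=1,RW=1,US=1,PS=0
  ⇒ phys 0x48546  [3 reads]

Access #0 fault: NONE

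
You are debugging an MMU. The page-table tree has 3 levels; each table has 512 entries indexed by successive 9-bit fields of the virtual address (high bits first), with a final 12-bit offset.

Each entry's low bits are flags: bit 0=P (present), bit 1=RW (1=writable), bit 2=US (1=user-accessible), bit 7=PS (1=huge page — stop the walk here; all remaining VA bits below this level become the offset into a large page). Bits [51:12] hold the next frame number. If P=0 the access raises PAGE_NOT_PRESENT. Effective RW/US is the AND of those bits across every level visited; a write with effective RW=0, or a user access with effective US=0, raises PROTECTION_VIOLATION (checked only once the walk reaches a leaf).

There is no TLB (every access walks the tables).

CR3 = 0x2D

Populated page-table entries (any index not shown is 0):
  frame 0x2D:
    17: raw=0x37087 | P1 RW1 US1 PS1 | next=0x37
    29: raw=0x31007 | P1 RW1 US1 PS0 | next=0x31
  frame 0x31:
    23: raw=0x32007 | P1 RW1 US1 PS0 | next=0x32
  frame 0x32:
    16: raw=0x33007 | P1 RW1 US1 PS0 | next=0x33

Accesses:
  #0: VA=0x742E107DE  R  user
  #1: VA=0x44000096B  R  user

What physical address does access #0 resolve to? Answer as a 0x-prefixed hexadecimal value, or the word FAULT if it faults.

Walk each access:
#0 VA=0x742E107DE (r,user):
  lvl0: tbl 0x2D, slot 29 ⇒ 0x31007 (P1/RW1/US1/PS0)
  lvl1: tbl 0x31, slot 23 ⇒ 0x32007 (P1/RW1/US1/PS0)
  lvl2: tbl 0x32, slot 16 ⇒ 0x33007 (P1/RW1/US1/PS0)
  ✓ 0x337DE  — 3 lookups
#1 VA=0x44000096B (r,user):
  lvl0: tbl 0x2D, slot 17 ⇒ 0x37087 (P1/RW1/US1/PS1)
  ✓ 0x3796B (huge @L0)  — 1 lookups

Access #0 PA: 0x337DE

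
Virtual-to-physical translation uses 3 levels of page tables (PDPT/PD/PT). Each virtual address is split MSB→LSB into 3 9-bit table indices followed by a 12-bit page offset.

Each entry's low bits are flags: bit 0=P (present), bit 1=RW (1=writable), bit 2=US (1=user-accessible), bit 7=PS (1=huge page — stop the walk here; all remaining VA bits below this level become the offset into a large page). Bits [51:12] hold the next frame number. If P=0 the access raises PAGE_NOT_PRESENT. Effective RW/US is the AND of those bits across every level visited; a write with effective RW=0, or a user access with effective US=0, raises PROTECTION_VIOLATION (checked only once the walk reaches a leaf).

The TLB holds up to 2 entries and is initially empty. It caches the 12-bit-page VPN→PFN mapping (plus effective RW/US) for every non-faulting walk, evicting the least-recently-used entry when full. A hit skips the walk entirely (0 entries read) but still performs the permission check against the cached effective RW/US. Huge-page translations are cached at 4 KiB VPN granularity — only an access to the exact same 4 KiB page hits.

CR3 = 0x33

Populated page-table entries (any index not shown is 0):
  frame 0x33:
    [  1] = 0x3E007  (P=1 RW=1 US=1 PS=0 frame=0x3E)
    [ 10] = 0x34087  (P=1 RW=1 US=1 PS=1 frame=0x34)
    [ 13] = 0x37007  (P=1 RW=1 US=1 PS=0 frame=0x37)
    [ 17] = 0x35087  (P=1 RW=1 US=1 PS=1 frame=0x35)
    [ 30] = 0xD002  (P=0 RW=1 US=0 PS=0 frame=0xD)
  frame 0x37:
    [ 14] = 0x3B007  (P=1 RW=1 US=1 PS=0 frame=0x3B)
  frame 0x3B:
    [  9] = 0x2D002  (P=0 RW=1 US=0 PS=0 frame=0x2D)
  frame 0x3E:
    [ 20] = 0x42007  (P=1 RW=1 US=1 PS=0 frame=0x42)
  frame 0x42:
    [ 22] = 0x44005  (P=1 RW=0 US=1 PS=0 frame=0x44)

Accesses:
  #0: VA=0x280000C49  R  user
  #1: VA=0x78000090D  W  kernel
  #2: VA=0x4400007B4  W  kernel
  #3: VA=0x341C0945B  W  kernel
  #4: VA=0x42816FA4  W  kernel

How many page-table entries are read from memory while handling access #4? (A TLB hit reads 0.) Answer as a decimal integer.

Walk each access:
#0 VA=0x280000C49 (r,user):
  lvl0: tbl 0x33, slot 10 ⇒ 0x34087 (P1/RW1/US1/PS1)
  ⇒ phys 0x34C49 (huge @L0)  [1 reads]
#1 VA=0x78000090D (w,kernel):
  lvl0: tbl 0x33, slot 30 ⇒ 0xD002 (P0/RW1/US0/PS0)
  ⇒ fault: PAGE_NOT_PRESENT  — 1 lookups
#2 VA=0x4400007B4 (w,kernel):
  lvl0: tbl 0x33, slot 17 ⇒ 0x35087 (P1/RW1/US1/PS1)
  ⇒ phys 0x357B4 (huge @L0)  [1 reads]
#3 VA=0x341C0945B (w,kernel):
  lvl0: tbl 0x33, slot 13 ⇒ 0x37007 (P1/RW1/US1/PS0)
  lvl1: tbl 0x37, slot 14 ⇒ 0x3B007 (P1/RW1/US1/PS0)
  lvl2: tbl 0x3B, slot 9 ⇒ 0x2D002 (P0/RW1/US0/PS0)
  ⇒ fault: PAGE_NOT_PRESENT  — 3 lookups
#4 VA=0x42816FA4 (w,kernel):
  lvl0: tbl 0x33, slot 1 ⇒ 0x3E007 (P1/RW1/US1/PS0)
  lvl1: tbl 0x3E, slot 20 ⇒ 0x42007 (P1/RW1/US1/PS0)
  lvl2: tbl 0x42, slot 22 ⇒ 0x44005 (P1/RW0/US1/PS0)
  ⇒ fault: PROTECTION_VIOLATION  — 3 lookups

Entries read for #4: 3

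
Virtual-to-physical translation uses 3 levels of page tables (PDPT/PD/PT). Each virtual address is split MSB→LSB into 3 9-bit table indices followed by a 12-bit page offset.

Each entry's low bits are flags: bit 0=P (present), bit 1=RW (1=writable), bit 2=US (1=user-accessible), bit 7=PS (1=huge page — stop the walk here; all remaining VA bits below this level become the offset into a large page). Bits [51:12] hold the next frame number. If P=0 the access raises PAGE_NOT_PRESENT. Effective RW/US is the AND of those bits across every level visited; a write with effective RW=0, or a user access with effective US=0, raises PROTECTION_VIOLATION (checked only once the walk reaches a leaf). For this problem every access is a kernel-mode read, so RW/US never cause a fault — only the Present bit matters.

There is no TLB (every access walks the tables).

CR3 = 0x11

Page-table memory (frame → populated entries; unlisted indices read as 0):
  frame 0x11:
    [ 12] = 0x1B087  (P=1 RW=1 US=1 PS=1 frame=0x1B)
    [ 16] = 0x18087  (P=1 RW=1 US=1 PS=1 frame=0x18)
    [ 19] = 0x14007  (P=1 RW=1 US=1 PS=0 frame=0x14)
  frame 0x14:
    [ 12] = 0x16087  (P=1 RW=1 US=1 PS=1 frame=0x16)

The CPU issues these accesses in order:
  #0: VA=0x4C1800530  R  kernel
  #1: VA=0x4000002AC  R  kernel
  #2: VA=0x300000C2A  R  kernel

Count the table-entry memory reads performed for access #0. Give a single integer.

Per-access translation:
#0 VA=0x4C1800530 (r,kernel):
  lvl0: tbl 0x11, slot 19 ⇒ 0x14007 (P1/RW1/US1/PS0)
  lvl1: tbl 0x14, slot 12 ⇒ 0x16087 (P1/RW1/US1/PS1)
  → PA=0x16530 (huge @L1)  (2 entries read)
#1 VA=0x4000002AC (r,kernel):
  lvl0: tbl 0x11, slot 16 ⇒ 0x18087 (P1/RW1/US1/PS1)
  → PA=0x182AC (huge @L0)  (1 entries read)
#2 VA=0x300000C2A (r,kernel):
  lvl0: tbl 0x11, slot 12 ⇒ 0x1B087 (P1/RW1/US1/PS1)
  → PA=0x1BC2A (huge @L0)  (1 entries read)

Entries read for #0: 2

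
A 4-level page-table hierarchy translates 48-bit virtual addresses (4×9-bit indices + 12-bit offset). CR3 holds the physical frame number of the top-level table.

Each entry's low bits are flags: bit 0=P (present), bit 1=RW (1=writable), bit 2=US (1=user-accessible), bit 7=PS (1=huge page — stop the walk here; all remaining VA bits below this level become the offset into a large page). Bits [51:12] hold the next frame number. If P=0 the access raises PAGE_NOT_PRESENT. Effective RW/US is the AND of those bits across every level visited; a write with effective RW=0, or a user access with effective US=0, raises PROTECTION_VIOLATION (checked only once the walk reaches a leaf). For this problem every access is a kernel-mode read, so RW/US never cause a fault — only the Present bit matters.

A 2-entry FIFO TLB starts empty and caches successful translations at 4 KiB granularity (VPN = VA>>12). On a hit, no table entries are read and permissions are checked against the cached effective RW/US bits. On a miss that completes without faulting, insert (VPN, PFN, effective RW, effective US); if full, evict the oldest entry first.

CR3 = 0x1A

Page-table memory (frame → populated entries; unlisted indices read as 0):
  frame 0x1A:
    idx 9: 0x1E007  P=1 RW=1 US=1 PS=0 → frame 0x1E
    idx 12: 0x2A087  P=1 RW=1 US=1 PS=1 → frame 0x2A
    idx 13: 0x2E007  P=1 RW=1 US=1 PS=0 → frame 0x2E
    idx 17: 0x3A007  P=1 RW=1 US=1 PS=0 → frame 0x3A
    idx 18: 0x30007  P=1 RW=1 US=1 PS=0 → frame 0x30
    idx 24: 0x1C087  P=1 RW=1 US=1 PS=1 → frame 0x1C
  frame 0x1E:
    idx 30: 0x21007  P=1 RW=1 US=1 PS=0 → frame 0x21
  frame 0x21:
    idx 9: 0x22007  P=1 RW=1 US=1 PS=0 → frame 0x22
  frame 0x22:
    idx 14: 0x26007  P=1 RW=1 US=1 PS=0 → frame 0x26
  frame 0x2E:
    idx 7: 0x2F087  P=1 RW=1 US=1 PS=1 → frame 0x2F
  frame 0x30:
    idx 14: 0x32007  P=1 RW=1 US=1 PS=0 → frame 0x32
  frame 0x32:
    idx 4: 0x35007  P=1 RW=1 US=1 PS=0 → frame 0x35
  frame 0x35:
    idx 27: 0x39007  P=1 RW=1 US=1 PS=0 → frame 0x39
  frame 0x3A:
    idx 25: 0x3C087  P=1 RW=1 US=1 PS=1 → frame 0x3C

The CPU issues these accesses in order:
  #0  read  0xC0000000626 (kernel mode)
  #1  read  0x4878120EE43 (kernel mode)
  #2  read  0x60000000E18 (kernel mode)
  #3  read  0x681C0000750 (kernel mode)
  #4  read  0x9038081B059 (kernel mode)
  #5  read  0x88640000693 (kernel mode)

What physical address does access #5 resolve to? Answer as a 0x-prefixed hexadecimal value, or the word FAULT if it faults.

Trace:
#0 VA=0xC0000000626 (r,kernel):
  [0] read 0x1A idx=24: raw=0x1C087 flags P=1 W=1 U=1 S=1
  ⇒ phys 0x1C626 (huge @L0)  [1 reads]
#1 VA=0x4878120EE43 (r,kernel):
  [0] read 0x1A idx=9: raw=0x1E007 flags P=1 W=1 U=1 S=0
  [1] read 0x1E idx=30: raw=0x21007 flags P=1 W=1 U=1 S=0
  [2] read 0x21 idx=9: raw=0x22007 flags P=1 W=1 U=1 S=0
  [3] read 0x22 idx=14: raw=0x26007 flags P=1 W=1 U=1 S=0
  ⇒ phys 0x26E43  [4 reads]
#2 VA=0x60000000E18 (r,kernel):
  [0] read 0x1A idx=12: raw=0x2A087 flags P=1 W=1 U=1 S=1
  ⇒ phys 0x2AE18 (huge @L0)  [1 reads]
#3 VA=0x681C0000750 (r,kernel):
  [0] read 0x1A idx=13: raw=0x2E007 flags P=1 W=1 U=1 S=0
  [1] read 0x2E idx=7: raw=0x2F087 flags P=1 W=1 U=1 S=1
  ⇒ phys 0x2F750 (huge @L1)  [2 reads]
#4 VA=0x9038081B059 (r,kernel):
  [0] read 0x1A idx=18: raw=0x30007 flags P=1 W=1 U=1 S=0
  [1] read 0x30 idx=14: raw=0x32007 flags P=1 W=1 U=1 S=0
  [2] read 0x32 idx=4: raw=0x35007 flags P=1 W=1 U=1 S=0
  [3] read 0x35 idx=27: raw=0x39007 flags P=1 W=1 U=1 S=0
  ⇒ phys 0x39059  [4 reads]
#5 VA=0x88640000693 (r,kernel):
  [0] read 0x1A idx=17: raw=0x3A007 flags P=1 W=1 U=1 S=0
  [1] read 0x3A idx=25: raw=0x3C087 flags P=1 W=1 U=1 S=1
  ⇒ phys 0x3C693 (huge @L1)  [2 reads]

Access #5 PA: 0x3C693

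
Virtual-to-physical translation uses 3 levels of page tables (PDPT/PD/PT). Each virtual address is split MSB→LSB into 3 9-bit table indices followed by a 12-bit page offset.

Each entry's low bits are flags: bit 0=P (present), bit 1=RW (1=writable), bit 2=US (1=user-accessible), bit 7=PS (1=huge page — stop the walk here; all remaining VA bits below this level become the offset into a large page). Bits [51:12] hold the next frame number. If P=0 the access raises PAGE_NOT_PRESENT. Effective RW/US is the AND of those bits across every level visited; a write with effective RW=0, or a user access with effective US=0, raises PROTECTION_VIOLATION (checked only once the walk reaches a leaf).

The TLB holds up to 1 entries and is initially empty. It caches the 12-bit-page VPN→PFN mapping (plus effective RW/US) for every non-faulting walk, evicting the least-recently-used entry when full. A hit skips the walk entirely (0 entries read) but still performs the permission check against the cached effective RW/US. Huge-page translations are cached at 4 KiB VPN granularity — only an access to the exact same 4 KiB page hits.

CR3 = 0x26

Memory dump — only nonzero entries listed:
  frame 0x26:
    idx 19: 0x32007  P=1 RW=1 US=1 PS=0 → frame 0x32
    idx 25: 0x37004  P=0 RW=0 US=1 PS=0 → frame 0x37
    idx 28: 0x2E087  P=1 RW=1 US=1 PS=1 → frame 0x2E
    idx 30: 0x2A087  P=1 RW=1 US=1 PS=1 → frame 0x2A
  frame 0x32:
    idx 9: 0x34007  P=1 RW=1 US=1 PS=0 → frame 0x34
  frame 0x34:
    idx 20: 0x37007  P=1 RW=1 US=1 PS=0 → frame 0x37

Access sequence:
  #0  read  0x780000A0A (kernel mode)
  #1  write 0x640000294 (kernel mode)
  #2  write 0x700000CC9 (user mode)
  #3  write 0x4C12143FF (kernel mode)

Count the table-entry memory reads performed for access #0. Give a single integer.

Per-access translation:
#0 VA=0x780000A0A (r,kernel):
  [0] read 0x26 idx=30: raw=0x2A087 flags P=1 W=1 U=1 S=1
  ⇒ phys 0x2AA0A (huge @L0)  [1 reads]
#1 VA=0x640000294 (w,kernel):
  [0] read 0x26 idx=25: raw=0x37004 flags P=0 W=0 U=1 S=0
  → PAGE_NOT_PRESENT  (1 entries read)
#2 VA=0x700000CC9 (w,user):
  [0] read 0x26 idx=28: raw=0x2E087 flags P=1 W=1 U=1 S=1
  ⇒ phys 0x2ECC9 (huge @L0)  [1 reads]
#3 VA=0x4C12143FF (w,kernel):
  [0] read 0x26 idx=19: raw=0x32007 flags P=1 W=1 U=1 S=0
  [1] read 0x32 idx=9: raw=0x34007 flags P=1 W=1 U=1 S=0
  [2] read 0x34 idx=20: raw=0x37007 flags P=1 W=1 U=1 S=0
  ⇒ phys 0x373FF  [3 reads]

Entries read for #0: 1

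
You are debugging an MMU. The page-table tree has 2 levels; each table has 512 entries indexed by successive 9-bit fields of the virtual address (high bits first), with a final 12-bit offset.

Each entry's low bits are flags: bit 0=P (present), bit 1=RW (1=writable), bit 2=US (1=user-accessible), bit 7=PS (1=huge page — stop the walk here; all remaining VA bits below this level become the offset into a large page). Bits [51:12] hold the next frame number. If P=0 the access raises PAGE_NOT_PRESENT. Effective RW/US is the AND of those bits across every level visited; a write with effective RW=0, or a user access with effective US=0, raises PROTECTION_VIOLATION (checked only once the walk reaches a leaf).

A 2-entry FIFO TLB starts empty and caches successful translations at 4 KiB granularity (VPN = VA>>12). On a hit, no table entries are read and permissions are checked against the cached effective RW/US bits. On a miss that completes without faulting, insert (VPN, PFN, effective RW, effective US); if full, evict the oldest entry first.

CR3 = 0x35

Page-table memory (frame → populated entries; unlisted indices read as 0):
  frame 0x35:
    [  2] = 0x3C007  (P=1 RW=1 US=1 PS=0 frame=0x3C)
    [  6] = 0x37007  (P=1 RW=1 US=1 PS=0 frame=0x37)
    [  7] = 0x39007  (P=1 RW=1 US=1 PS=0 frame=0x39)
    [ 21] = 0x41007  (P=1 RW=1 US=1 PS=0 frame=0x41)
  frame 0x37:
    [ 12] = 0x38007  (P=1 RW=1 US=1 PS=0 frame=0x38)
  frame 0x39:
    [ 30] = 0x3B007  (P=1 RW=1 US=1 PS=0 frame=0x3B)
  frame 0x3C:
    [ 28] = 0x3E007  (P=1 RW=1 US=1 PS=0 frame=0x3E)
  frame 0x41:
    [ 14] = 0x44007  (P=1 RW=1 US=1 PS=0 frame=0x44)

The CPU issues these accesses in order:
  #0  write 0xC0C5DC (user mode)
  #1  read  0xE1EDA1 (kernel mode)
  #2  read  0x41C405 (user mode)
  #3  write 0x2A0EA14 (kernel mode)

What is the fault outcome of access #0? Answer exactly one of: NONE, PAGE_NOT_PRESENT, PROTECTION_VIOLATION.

Per-access translation:
#0 VA=0xC0C5DC (w,user):
  L0: frame=0x35 idx=6 entry=0x37007 [P=1 RW=1 US=1 PS=0]
  L1: frame=0x37 idx=12 entry=0x38007 [P=1 RW=1 US=1 PS=0]
  ⇒ phys 0x385DC  [2 reads]
#1 VA=0xE1EDA1 (r,kernel):
  L0: frame=0x35 idx=7 entry=0x39007 [P=1 RW=1 US=1 PS=0]
  L1: frame=0x39 idx=30 entry=0x3B007 [P=1 RW=1 US=1 PS=0]
  ⇒ phys 0x3BDA1  [2 reads]
#2 VA=0x41C405 (r,user):
  L0: frame=0x35 idx=2 entry=0x3C007 [P=1 RW=1 US=1 PS=0]
  L1: frame=0x3C idx=28 entry=0x3E007 [P=1 RW=1 US=1 PS=0]
  ⇒ phys 0x3E405  [2 reads]
#3 VA=0x2A0EA14 (w,kernel):
  L0: frame=0x35 idx=21 entry=0x41007 [P=1 RW=1 US=1 PS=0]
  L1: frame=0x41 idx=14 entry=0x44007 [P=1 RW=1 US=1 PS=0]
  ⇒ phys 0x44A14  [2 reads]

Access #0 fault: NONE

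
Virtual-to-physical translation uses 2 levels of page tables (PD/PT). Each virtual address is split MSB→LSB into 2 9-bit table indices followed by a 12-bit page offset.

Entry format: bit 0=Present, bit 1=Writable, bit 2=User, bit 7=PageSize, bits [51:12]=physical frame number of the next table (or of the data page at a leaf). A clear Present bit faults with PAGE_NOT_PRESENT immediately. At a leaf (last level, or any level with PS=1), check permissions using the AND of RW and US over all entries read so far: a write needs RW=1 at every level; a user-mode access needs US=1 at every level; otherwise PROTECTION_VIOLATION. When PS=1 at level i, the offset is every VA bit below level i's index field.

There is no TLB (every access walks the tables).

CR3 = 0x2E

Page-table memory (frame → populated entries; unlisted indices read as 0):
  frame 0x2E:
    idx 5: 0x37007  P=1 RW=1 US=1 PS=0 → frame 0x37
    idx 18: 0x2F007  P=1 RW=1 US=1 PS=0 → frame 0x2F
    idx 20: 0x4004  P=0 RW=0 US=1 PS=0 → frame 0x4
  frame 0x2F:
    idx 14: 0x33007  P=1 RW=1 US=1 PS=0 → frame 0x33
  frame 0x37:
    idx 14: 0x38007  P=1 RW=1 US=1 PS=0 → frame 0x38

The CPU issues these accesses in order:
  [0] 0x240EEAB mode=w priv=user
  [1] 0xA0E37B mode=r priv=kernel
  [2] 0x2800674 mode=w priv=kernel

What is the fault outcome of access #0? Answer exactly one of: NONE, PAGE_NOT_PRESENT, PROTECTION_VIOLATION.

Per-access translation:
#0 VA=0x240EEAB (w,user):
  [0] read 0x2E idx=18: raw=0x2F007 flags P=1 W=1 U=1 S=0
  [1] read 0x2F idx=14: raw=0x33007 flags P=1 W=1 U=1 S=0
  ⇒ phys 0x33EAB  [2 reads]
#1 VA=0xA0E37B (r,kernel):
  [0] read 0x2E idx=5: raw=0x37007 flags P=1 W=1 U=1 S=0
  [1] read 0x37 idx=14: raw=0x38007 flags P=1 W=1 U=1 S=0
  ⇒ phys 0x3837B  [2 reads]
#2 VA=0x2800674 (w,kernel):
  [0] read 0x2E idx=20: raw=0x4004 flags P=0 W=0 U=1 S=0
  ✗ PAGE_NOT_PRESENT  [1 reads]

Access #0 fault: NONE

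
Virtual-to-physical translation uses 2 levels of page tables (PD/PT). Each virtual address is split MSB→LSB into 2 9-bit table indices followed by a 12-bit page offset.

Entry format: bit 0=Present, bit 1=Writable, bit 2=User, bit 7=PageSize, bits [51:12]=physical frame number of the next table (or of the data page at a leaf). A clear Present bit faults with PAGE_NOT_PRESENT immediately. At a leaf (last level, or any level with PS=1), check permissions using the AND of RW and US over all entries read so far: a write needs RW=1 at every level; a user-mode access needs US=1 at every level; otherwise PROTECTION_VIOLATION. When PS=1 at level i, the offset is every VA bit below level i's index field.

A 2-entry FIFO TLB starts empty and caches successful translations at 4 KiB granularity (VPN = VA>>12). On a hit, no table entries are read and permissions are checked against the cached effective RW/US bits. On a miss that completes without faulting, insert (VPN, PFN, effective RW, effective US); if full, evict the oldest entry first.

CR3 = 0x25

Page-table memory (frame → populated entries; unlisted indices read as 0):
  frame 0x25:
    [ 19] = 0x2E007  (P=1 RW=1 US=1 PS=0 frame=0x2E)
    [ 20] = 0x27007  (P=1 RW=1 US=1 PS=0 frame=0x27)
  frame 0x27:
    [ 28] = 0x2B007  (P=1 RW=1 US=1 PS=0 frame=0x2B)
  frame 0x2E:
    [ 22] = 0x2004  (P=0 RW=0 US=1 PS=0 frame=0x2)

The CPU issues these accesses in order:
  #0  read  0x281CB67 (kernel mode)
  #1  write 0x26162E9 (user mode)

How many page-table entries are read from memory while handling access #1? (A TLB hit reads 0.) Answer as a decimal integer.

Walk each access:
#0 VA=0x281CB67 (r,kernel):
  lvl0: tbl 0x25, slot 20 ⇒ 0x27007 (P1/RW1/US1/PS0)
  lvl1: tbl 0x27, slot 28 ⇒ 0x2B007 (P1/RW1/US1/PS0)
  ✓ 0x2BB67  — 2 lookups
#1 VA=0x26162E9 (w,user):
  lvl0: tbl 0x25, slot 19 ⇒ 0x2E007 (P1/RW1/US1/PS0)
  lvl1: tbl 0x2E, slot 22 ⇒ 0x2004 (P0/RW0/US1/PS0)
  ⇒ fault: PAGE_NOT_PRESENT  — 2 lookups

Entries read for #1: 2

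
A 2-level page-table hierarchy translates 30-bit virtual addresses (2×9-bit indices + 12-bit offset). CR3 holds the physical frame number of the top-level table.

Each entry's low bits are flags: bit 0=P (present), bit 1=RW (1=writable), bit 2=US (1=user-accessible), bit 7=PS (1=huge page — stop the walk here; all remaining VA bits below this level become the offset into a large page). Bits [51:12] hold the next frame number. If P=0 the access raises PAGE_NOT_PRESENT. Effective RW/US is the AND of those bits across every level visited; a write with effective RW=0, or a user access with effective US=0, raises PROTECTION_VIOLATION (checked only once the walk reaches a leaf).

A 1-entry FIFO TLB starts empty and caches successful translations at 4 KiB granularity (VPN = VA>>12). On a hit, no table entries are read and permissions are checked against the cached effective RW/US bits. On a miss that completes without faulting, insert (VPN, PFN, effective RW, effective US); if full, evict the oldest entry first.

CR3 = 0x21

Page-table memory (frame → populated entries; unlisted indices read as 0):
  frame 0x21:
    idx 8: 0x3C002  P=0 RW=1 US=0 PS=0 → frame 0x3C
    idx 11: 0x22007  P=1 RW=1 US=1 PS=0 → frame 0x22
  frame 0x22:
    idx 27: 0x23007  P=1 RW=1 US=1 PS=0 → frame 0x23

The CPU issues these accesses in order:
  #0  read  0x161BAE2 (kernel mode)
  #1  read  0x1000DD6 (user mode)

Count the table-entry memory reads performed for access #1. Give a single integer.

Trace:
#0 VA=0x161BAE2 (r,kernel):
  lvl0: tbl 0x21, slot 11 ⇒ 0x22007 (P1/RW1/US1/PS0)
  lvl1: tbl 0x22, slot 27 ⇒ 0x23007 (P1/RW1/US1/PS0)
  ✓ 0x23AE2  — 2 lookups
#1 VA=0x1000DD6 (r,user):
  lvl0: tbl 0x21, slot 8 ⇒ 0x3C002 (P0/RW1/US0/PS0)
  ⇒ fault: PAGE_NOT_PRESENT  — 1 lookups

Entries read for #1: 1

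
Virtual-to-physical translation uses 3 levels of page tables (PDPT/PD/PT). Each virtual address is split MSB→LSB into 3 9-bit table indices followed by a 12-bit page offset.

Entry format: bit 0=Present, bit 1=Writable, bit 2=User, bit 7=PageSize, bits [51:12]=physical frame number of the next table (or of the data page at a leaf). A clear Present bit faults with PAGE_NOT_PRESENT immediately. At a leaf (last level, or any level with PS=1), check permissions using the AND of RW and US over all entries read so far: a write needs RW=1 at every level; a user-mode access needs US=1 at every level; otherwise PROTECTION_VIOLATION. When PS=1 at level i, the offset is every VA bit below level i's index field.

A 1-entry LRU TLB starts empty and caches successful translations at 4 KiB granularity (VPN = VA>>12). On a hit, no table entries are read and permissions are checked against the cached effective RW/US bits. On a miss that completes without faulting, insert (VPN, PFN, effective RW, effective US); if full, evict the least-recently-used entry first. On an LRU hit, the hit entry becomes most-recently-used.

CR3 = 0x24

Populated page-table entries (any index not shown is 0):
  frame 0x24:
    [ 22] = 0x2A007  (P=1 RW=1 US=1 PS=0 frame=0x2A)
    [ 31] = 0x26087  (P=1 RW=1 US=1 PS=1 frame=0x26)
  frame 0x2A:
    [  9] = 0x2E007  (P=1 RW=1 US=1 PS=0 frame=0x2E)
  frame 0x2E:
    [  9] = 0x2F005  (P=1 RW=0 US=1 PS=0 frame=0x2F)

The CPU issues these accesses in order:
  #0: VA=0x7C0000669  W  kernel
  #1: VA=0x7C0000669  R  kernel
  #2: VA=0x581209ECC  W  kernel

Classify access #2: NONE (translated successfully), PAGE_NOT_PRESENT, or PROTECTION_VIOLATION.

Trace:
#0 VA=0x7C0000669 (w,kernel):
  [0] read 0x24 idx=31: raw=0x26087 flags P=1 W=1 U=1 S=1
  → PA=0x26669 (huge @L0)  (1 entries read)
#1 VA=0x7C0000669 (r,kernel):
  TLB hit vpn=0x7C0000 → PA=0x26669
#2 VA=0x581209ECC (w,kernel):
  [0] read 0x24 idx=22: raw=0x2A007 flags P=1 W=1 U=1 S=0
  [1] read 0x2A idx=9: raw=0x2E007 flags P=1 W=1 U=1 S=0
  [2] read 0x2E idx=9: raw=0x2F005 flags P=1 W=0 U=1 S=0
  → PROTECTION_VIOLATION  (3 entries read)

Access #2 fault: PROTECTION_VIOLATION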